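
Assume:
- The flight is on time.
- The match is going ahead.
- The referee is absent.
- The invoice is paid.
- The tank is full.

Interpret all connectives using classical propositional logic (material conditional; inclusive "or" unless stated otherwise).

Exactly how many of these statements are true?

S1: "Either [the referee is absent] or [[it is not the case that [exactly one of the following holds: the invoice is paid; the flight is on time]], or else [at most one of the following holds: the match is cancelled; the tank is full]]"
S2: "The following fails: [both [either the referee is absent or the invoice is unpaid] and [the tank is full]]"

Let S = "the referee is present" (F), V = "the invoice is paid" (T), N = "the flight is delayed" (F), H = "the match is cancelled" (F), W = "the tank is full" (T).

S1: Parsed as ~S | (~(V xor ~N) | (H nand W))

~S = ~F = T
~N = ~F = T
V xor ~N = T xor T = F
~(V xor ~N) = ~F = T
H nand W = F nand T = T
~(V xor ~N) | (H nand W) = T | T = T
~S | (~(V xor ~N) | (H nand W)) = T | T = T
So S1 is true.

S2: Parsed as ~((~S | ~V) & W)

~S = ~F = T
~V = ~T = F
~S | ~V = T | F = T
(~S | ~V) & W = T & T = T
~((~S | ~V) & W) = ~T = F
So S2 is false.

True statements: 1.

1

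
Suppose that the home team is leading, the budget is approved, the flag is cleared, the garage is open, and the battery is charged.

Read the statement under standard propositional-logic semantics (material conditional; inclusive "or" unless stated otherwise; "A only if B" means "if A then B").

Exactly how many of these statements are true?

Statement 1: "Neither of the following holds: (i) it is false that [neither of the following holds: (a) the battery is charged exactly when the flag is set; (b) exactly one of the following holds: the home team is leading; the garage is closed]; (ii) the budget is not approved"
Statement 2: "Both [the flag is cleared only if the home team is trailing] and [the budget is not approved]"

Let U = "the battery is charged" (T), R = "the flag is set" (F), P = "the home team is leading" (T), S = "the garage is closed" (F), Q = "the budget is approved" (T).

Statement 1: This is ~((U <-> R) nor (P xor S)) nor ~Q.

U <-> R = T <-> F = F
P xor S = T xor F = T
(U <-> R) nor (P xor S) = F nor T = F
~((U <-> R) nor (P xor S)) = ~F = T
~Q = ~T = F
~((U <-> R) nor (P xor S)) nor ~Q = T nor F = F
So Statement 1 is false.

Statement 2: Formalization: (~R -> ~P) & ~Q

~R = ~F = T
~P = ~T = F
~R -> ~P = T -> F = F
~Q = ~T = F
(~R -> ~P) & ~Q = F & F = F
So Statement 2 is false.

0 of the 2 statements are true (none).

0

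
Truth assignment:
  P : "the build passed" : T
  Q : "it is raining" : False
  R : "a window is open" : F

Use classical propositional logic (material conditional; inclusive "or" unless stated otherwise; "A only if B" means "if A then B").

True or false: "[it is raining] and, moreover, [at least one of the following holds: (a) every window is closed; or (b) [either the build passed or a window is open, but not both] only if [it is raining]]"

The statement is false.

This is Q & (~R | ((P xor R) -> Q)).

~R = ~F = T
P xor R = T xor F = T
(P xor R) -> Q = T -> F = F
~R | ((P xor R) -> Q) = T | F = T
Q & (~R | ((P xor R) -> Q)) = F & T = F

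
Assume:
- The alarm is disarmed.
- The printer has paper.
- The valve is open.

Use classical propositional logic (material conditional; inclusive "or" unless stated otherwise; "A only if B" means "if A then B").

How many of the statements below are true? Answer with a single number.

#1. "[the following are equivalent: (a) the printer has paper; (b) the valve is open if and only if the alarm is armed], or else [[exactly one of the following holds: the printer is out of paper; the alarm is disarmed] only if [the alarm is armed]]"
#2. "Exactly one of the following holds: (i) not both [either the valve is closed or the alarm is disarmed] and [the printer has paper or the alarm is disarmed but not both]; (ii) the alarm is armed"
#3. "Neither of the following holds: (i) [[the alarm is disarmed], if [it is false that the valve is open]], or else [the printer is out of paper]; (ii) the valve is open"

1

Let Q = "the printer has paper" (T), R = "the valve is open" (T), P = "the alarm is armed" (F).

#1: Parsed as (Q <-> (R <-> P)) | ((~Q xor ~P) -> P)

R <-> P = T <-> F = F
Q <-> (R <-> P) = T <-> F = F
~Q = ~T = F
~P = ~F = T
~Q xor ~P = F xor T = T
(~Q xor ~P) -> P = T -> F = F
(Q <-> (R <-> P)) | ((~Q xor ~P) -> P) = F | F = F
Hence #1 is false.

#2: In symbols: ((~R | ~P) nand (Q xor ~P)) xor P

~R = ~T = F
~P = ~F = T
~R | ~P = F | T = T
~P = ~F = T
Q xor ~P = T xor T = F
(~R | ~P) nand (Q xor ~P) = T nand F = T
((~R | ~P) nand (Q xor ~P)) xor P = T xor F = T
So #2 is true.

#3: Formalization: ((~R -> ~P) | ~Q) nor R

~R = ~T = F
~P = ~F = T
~R -> ~P = F -> T = T
~Q = ~T = F
(~R -> ~P) | ~Q = T | F = T
((~R -> ~P) | ~Q) nor R = T nor T = F
Hence #3 is false.

Count: 1.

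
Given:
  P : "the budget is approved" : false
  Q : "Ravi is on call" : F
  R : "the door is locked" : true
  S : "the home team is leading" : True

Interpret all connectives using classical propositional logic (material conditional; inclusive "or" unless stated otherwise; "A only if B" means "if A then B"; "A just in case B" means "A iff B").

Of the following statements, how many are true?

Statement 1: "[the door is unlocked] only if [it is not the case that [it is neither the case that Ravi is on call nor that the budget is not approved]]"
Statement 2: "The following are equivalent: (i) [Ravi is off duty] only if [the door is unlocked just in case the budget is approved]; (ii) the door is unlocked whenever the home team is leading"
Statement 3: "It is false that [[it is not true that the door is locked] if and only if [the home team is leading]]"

2

Statement 1: Parsed as ~R -> ~(Q nor ~P)

~R = ~T = F
~P = ~F = T
Q nor ~P = F nor T = F
~(Q nor ~P) = ~F = T
~R -> ~(Q nor ~P) = F -> T = T
So Statement 1 is true.

Statement 2: Parsed as (~Q -> (~R <-> P)) <-> (S -> ~R)

~Q = ~F = T
~R = ~T = F
~R <-> P = F <-> F = T
~Q -> (~R <-> P) = T -> T = T
~R = ~T = F
S -> ~R = T -> F = F
(~Q -> (~R <-> P)) <-> (S -> ~R) = T <-> F = F
So Statement 2 is false.

Statement 3: In symbols: ~(~R <-> S)

~R = ~T = F
~R <-> S = F <-> T = F
~(~R <-> S) = ~F = T
Thus Statement 3 is true.

True statements: 2.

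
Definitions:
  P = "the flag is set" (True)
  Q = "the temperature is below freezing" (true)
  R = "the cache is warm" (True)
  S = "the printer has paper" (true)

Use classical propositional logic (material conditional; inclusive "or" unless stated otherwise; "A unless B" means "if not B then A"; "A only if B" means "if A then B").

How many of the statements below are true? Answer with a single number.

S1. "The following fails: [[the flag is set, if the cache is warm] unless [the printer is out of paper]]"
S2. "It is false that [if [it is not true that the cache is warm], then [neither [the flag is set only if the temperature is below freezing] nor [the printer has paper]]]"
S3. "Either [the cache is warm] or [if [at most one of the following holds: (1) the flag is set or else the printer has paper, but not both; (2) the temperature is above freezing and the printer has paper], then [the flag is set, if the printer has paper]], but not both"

S1: Formalization: ~((R -> P) | ~S)

R -> P = T -> T = T
~S = ~T = F
(R -> P) | ~S = T | F = T
~((R -> P) | ~S) = ~T = F
Thus S1 is false.

S2: This is ~(~R -> ((P -> Q) nor S)).

~R = ~T = F
P -> Q = T -> T = T
(P -> Q) nor S = T nor T = F
~R -> ((P -> Q) nor S) = F -> F = T
~(~R -> ((P -> Q) nor S)) = ~T = F
Hence S2 is false.

S3: Parsed as R xor (((P xor S) nand (~Q & S)) -> (S -> P))

P xor S = T xor T = F
~Q = ~T = F
~Q & S = F & T = F
(P xor S) nand (~Q & S) = F nand F = T
S -> P = T -> T = T
((P xor S) nand (~Q & S)) -> (S -> P) = T -> T = T
R xor (((P xor S) nand (~Q & S)) -> (S -> P)) = T xor T = F
Hence S3 is false.

Count: 0.

0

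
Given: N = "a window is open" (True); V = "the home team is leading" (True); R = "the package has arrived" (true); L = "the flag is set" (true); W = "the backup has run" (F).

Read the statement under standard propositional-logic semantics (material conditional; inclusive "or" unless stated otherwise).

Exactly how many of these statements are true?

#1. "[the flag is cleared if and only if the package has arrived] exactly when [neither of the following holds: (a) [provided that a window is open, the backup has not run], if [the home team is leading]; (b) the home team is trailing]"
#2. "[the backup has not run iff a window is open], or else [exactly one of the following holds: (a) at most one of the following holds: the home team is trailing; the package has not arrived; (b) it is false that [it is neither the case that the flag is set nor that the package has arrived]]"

#1: In symbols: (~L <-> R) <-> ((V -> (N -> ~W)) nor ~V)

~L = ~T = F
~L <-> R = F <-> T = F
~W = ~F = T
N -> ~W = T -> T = T
V -> (N -> ~W) = T -> T = T
~V = ~T = F
(V -> (N -> ~W)) nor ~V = T nor F = F
(~L <-> R) <-> ((V -> (N -> ~W)) nor ~V) = F <-> F = T
Thus #1 is true.

#2: In symbols: (~W <-> N) | ((~V nand ~R) xor ~(L nor R))

~W = ~F = T
~W <-> N = T <-> T = T
~V = ~T = F
~R = ~T = F
~V nand ~R = F nand F = T
L nor R = T nor T = F
~(L nor R) = ~F = T
(~V nand ~R) xor ~(L nor R) = T xor T = F
(~W <-> N) | ((~V nand ~R) xor ~(L nor R)) = T | F = T
Thus #2 is true.

True statements: 2 (#1, #2).

2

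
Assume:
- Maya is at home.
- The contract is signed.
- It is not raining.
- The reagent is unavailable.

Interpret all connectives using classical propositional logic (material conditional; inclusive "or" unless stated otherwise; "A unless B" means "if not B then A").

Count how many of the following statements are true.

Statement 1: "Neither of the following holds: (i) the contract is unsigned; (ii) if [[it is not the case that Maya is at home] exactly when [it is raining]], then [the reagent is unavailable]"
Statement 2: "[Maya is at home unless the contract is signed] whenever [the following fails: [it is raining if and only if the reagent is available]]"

1

Let Q = "the contract is signed" (T), P = "Maya is at home" (T), R = "it is raining" (F), S = "the reagent is available" (F).

Statement 1: Parsed as ~Q nor ((~P <-> R) -> ~S)

~Q = ~T = F
~P = ~T = F
~P <-> R = F <-> F = T
~S = ~F = T
(~P <-> R) -> ~S = T -> T = T
~Q nor ((~P <-> R) -> ~S) = F nor T = F
So Statement 1 is false.

Statement 2: In symbols: ~(R <-> S) -> (P | Q)

R <-> S = F <-> F = T
~(R <-> S) = ~T = F
P | Q = T | T = T
~(R <-> S) -> (P | Q) = F -> T = T
Thus Statement 2 is true.

1 of the 2 statements is true (Statement 2).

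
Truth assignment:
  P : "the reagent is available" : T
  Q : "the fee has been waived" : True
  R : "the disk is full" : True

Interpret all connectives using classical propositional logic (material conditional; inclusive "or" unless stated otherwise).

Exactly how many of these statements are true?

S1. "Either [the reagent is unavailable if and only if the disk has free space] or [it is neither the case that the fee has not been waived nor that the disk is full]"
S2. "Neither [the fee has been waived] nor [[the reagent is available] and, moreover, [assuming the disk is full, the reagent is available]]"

S1: Parsed as (¬P ↔ ¬R) ∨ (¬Q ↓ R)

¬P = ¬T = F
¬R = ¬T = F
¬P ↔ ¬R = F ↔ F = T
¬Q = ¬T = F
¬Q ↓ R = F ↓ T = F
(¬P ↔ ¬R) ∨ (¬Q ↓ R) = T ∨ F = T
Hence S1 is true.

S2: In symbols: Q ↓ (P ∧ (R → P))

R → P = T → T = T
P ∧ (R → P) = T ∧ T = T
Q ↓ (P ∧ (R → P)) = T ↓ T = F
Thus S2 is false.

1 of the 2 statements is true.

1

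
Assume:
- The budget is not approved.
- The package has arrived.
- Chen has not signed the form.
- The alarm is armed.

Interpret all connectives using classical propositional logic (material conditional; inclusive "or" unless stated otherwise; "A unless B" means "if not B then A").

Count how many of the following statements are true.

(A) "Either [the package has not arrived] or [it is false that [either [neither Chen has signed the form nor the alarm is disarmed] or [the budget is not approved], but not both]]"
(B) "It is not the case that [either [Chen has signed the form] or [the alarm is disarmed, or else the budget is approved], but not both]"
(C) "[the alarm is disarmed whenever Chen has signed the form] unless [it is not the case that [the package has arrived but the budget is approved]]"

3

Let Q = "the package has arrived" (True), R = "Chen has signed the form" (False), S = "the alarm is armed" (True), P = "the budget is approved" (False).

(A): Parsed as not Q or not ((R nor not S) xor not P)

not Q = not True = False
not S = not True = False
R nor not S = False nor False = True
not P = not False = True
(R nor not S) xor not P = True xor True = False
not ((R nor not S) xor not P) = not False = True
not Q or not ((R nor not S) xor not P) = False or True = True
So (A) is true.

(B): Formalization: not (R xor (not S or P))

not S = not True = False
not S or P = False or False = False
R xor (not S or P) = False xor False = False
not (R xor (not S or P)) = not False = True
Hence (B) is true.

(C): In symbols: (R -> not S) or not (Q and P)

not S = not True = False
R -> not S = False -> False = True
Q and P = True and False = False
not (Q and P) = not False = True
(R -> not S) or not (Q and P) = True or True = True
Hence (C) is true.

True statements: 3.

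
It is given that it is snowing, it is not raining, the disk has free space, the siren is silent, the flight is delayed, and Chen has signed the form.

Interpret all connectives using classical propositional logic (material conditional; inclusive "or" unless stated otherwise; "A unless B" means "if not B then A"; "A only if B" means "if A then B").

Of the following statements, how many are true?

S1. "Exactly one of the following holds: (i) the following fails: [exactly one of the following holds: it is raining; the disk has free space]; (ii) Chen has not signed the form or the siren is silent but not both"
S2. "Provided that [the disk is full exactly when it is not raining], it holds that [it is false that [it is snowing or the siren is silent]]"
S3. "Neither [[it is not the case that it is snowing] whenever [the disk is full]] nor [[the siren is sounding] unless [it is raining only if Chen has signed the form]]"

Let Q = "it is raining" (F), R = "the disk is full" (F), V = "Chen has signed the form" (T), S = "the siren is sounding" (F), P = "it is snowing" (T).

S1: This is ~(Q xor ~R) xor (~V xor ~S).

~R = ~F = T
Q xor ~R = F xor T = T
~(Q xor ~R) = ~T = F
~V = ~T = F
~S = ~F = T
~V xor ~S = F xor T = T
~(Q xor ~R) xor (~V xor ~S) = F xor T = T
Thus S1 is true.

S2: Formalization: (R <-> ~Q) -> ~(P | ~S)

~Q = ~F = T
R <-> ~Q = F <-> T = F
~S = ~F = T
P | ~S = T | T = T
~(P | ~S) = ~T = F
(R <-> ~Q) -> ~(P | ~S) = F -> F = T
Thus S2 is true.

S3: Formalization: (R -> ~P) nor (S | (Q -> V))

~P = ~T = F
R -> ~P = F -> F = T
Q -> V = F -> T = T
S | (Q -> V) = F | T = T
(R -> ~P) nor (S | (Q -> V)) = T nor T = F
Thus S3 is false.

Count: 2.

2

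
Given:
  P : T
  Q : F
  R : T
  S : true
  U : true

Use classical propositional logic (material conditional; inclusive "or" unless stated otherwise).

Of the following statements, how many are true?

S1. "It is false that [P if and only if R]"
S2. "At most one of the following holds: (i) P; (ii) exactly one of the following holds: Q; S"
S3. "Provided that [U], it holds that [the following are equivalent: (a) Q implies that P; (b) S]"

1

S1: This is ~(P <-> R).

P <-> R = T <-> T = T
~(P <-> R) = ~T = F
So S1 is false.

S2: Formalization: P nand (Q xor S)

Q xor S = F xor T = T
P nand (Q xor S) = T nand T = F
So S2 is false.

S3: Parsed as U -> ((Q -> P) <-> S)

Q -> P = F -> T = T
(Q -> P) <-> S = T <-> T = T
U -> ((Q -> P) <-> S) = T -> T = T
Thus S3 is true.

Count: 1.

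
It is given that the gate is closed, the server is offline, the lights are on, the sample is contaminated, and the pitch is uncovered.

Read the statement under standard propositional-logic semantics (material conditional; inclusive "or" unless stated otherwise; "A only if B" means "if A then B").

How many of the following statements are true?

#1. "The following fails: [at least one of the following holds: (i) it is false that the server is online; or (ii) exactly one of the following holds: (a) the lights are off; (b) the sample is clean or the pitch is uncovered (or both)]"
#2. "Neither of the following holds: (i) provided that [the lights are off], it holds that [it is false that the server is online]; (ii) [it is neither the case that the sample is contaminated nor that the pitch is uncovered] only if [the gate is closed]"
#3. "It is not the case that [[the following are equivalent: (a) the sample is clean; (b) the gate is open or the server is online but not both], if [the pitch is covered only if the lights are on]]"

0

Let Q = "the server is online" (F), R = "the lights are on" (T), S = "the sample is contaminated" (T), U = "the pitch is covered" (F), P = "the gate is open" (F).

#1: Formalization: ~(~Q | (~R xor (~S | ~U)))

~Q = ~F = T
~R = ~T = F
~S = ~T = F
~U = ~F = T
~S | ~U = F | T = T
~R xor (~S | ~U) = F xor T = T
~Q | (~R xor (~S | ~U)) = T | T = T
~(~Q | (~R xor (~S | ~U))) = ~T = F
Thus #1 is false.

#2: Parsed as (~R -> ~Q) nor ((S nor ~U) -> ~P)

~R = ~T = F
~Q = ~F = T
~R -> ~Q = F -> T = T
~U = ~F = T
S nor ~U = T nor T = F
~P = ~F = T
(S nor ~U) -> ~P = F -> T = T
(~R -> ~Q) nor ((S nor ~U) -> ~P) = T nor T = F
So #2 is false.

#3: In symbols: ~((U -> R) -> (~S <-> (P xor Q)))

U -> R = F -> T = T
~S = ~T = F
P xor Q = F xor F = F
~S <-> (P xor Q) = F <-> F = T
(U -> R) -> (~S <-> (P xor Q)) = T -> T = T
~((U -> R) -> (~S <-> (P xor Q))) = ~T = F
Thus #3 is false.

Count: 0.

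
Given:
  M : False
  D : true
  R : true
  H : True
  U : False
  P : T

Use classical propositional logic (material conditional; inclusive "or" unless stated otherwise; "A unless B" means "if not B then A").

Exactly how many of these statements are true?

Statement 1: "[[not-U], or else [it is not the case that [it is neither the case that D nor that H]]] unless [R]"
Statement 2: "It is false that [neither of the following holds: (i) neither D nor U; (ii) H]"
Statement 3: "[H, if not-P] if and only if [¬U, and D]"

3

Statement 1: In symbols: (not U or not (D nor H)) or R

not U = not False = True
D nor H = True nor True = False
not (D nor H) = not False = True
not U or not (D nor H) = True or True = True
(not U or not (D nor H)) or R = True or True = True
Thus Statement 1 is true.

Statement 2: Parsed as not ((D nor U) nor H)

D nor U = True nor False = False
(D nor U) nor H = False nor True = False
not ((D nor U) nor H) = not False = True
Hence Statement 2 is true.

Statement 3: In symbols: (not P -> H) iff (not U and D)

not P = not True = False
not P -> H = False -> True = True
not U = not False = True
not U and D = True and True = True
(not P -> H) iff (not U and D) = True iff True = True
So Statement 3 is true.

Count: 3.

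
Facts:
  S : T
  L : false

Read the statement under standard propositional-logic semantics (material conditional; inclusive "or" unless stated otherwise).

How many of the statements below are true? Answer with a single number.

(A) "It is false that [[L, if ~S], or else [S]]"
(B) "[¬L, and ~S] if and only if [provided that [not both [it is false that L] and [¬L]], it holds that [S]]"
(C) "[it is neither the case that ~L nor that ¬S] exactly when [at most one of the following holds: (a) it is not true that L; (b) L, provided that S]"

(A): Parsed as ~((~S -> L) | S)

~S = ~T = F
~S -> L = F -> F = T
(~S -> L) | S = T | T = T
~((~S -> L) | S) = ~T = F
Hence (A) is false.

(B): This is (~L & ~S) <-> ((~L nand ~L) -> S).

~L = ~F = T
~S = ~T = F
~L & ~S = T & F = F
~L = ~F = T
~L = ~F = T
~L nand ~L = T nand T = F
(~L nand ~L) -> S = F -> T = T
(~L & ~S) <-> ((~L nand ~L) -> S) = F <-> T = F
So (B) is false.

(C): This is (~L nor ~S) <-> (~L nand (S -> L)).

~L = ~F = T
~S = ~T = F
~L nor ~S = T nor F = F
~L = ~F = T
S -> L = T -> F = F
~L nand (S -> L) = T nand F = T
(~L nor ~S) <-> (~L nand (S -> L)) = F <-> T = F
Thus (C) is false.

Count: 0.

0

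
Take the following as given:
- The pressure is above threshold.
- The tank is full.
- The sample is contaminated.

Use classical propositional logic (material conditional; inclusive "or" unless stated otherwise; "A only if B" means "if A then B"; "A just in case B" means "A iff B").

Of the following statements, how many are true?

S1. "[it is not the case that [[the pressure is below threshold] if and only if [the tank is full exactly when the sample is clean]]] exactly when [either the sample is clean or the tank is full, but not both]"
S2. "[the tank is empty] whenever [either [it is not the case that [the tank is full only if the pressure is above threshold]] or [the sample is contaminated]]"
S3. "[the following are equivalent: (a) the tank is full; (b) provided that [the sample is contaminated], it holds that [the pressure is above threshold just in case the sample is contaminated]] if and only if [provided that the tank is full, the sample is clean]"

0

Let P = "the pressure is above threshold" (T), Q = "the tank is full" (T), R = "the sample is contaminated" (T).

S1: Formalization: ~(~P <-> (Q <-> ~R)) <-> (~R xor Q)

~P = ~T = F
~R = ~T = F
Q <-> ~R = T <-> F = F
~P <-> (Q <-> ~R) = F <-> F = T
~(~P <-> (Q <-> ~R)) = ~T = F
~R = ~T = F
~R xor Q = F xor T = T
~(~P <-> (Q <-> ~R)) <-> (~R xor Q) = F <-> T = F
So S1 is false.

S2: Parsed as (~(Q -> P) | R) -> ~Q

Q -> P = T -> T = T
~(Q -> P) = ~T = F
~(Q -> P) | R = F | T = T
~Q = ~T = F
(~(Q -> P) | R) -> ~Q = T -> F = F
Thus S2 is false.

S3: This is (Q <-> (R -> (P <-> R))) <-> (Q -> ~R).

P <-> R = T <-> T = T
R -> (P <-> R) = T -> T = T
Q <-> (R -> (P <-> R)) = T <-> T = T
~R = ~T = F
Q -> ~R = T -> F = F
(Q <-> (R -> (P <-> R))) <-> (Q -> ~R) = T <-> F = F
Thus S3 is false.

Count: 0.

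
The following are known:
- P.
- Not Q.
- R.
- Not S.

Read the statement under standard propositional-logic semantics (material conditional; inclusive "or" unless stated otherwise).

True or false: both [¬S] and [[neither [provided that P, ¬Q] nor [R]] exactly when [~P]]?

True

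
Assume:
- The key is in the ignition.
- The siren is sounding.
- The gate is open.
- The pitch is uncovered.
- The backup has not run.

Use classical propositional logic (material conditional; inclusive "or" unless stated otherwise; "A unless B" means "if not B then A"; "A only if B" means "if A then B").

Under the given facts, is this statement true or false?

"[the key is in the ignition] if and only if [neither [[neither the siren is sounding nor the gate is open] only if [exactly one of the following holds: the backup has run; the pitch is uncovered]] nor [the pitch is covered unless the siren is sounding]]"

False.

Let L = "the key is in the ignition" (True), W = "the siren is sounding" (True), M = "the gate is open" (True), S = "the backup has run" (False), V = "the pitch is covered" (False).
Parsed as L iff (((W nor M) -> (S xor not V)) nor (V or W))

W nor M = True nor True = False
not V = not False = True
S xor not V = False xor True = True
(W nor M) -> (S xor not V) = False -> True = True
V or W = False or True = True
((W nor M) -> (S xor not V)) nor (V or W) = True nor True = False
L iff (((W nor M) -> (S xor not V)) nor (V or W)) = True iff False = False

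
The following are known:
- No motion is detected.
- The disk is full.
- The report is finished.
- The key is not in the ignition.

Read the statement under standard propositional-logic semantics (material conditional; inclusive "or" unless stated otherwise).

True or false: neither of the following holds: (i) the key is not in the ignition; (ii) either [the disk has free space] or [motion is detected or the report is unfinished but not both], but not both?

false

Let K = "the key is in the ignition" (F), N = "the disk is full" (T), D = "motion is detected" (F), W = "the report is finished" (T).
Formalization: ¬K ↓ (¬N ⊕ (D ⊕ ¬W))

¬K = ¬F = T
¬N = ¬T = F
¬W = ¬T = F
D ⊕ ¬W = F ⊕ F = F
¬N ⊕ (D ⊕ ¬W) = F ⊕ F = F
¬K ↓ (¬N ⊕ (D ⊕ ¬W)) = T ↓ F = F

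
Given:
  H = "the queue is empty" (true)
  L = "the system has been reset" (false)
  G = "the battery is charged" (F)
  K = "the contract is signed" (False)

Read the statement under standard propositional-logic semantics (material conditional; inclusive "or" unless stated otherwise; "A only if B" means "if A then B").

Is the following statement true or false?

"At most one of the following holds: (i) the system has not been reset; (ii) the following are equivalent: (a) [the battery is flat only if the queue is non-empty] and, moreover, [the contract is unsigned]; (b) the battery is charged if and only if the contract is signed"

Formalization: not L nand (((not G -> not H) and not K) iff (G iff K))

not L = not False = True
not G = not False = True
not H = not True = False
not G -> not H = True -> False = False
not K = not False = True
(not G -> not H) and not K = False and True = False
G iff K = False iff False = True
((not G -> not H) and not K) iff (G iff K) = False iff True = False
not L nand (((not G -> not H) and not K) iff (G iff K)) = True nand False = True

The statement is true.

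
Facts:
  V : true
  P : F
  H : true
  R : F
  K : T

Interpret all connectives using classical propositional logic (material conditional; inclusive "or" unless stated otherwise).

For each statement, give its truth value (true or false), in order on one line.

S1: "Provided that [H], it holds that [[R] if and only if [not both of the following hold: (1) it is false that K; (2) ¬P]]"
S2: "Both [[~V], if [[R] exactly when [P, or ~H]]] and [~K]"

S1 False / S2 False

S1: In symbols: H -> (R <-> (~K nand ~P))

~K = ~T = F
~P = ~F = T
~K nand ~P = F nand T = T
R <-> (~K nand ~P) = F <-> T = F
H -> (R <-> (~K nand ~P)) = T -> F = F
So S1 is false.

S2: Parsed as ((R <-> (P | ~H)) -> ~V) & ~K

~H = ~T = F
P | ~H = F | F = F
R <-> (P | ~H) = F <-> F = T
~V = ~T = F
(R <-> (P | ~H)) -> ~V = T -> F = F
~K = ~T = F
((R <-> (P | ~H)) -> ~V) & ~K = F & F = F
Thus S2 is false.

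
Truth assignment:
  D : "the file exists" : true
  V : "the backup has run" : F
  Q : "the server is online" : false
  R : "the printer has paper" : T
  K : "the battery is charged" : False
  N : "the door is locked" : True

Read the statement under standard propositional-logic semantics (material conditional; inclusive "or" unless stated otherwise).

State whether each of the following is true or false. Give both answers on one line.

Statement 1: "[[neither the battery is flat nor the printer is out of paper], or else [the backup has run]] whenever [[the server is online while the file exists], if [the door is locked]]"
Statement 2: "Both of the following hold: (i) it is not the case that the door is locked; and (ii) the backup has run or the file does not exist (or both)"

Statement 1: In symbols: (N -> (Q & D)) -> ((~K nor ~R) | V)

Q & D = F & T = F
N -> (Q & D) = T -> F = F
~K = ~F = T
~R = ~T = F
~K nor ~R = T nor F = F
(~K nor ~R) | V = F | F = F
(N -> (Q & D)) -> ((~K nor ~R) | V) = F -> F = T
Thus Statement 1 is true.

Statement 2: In symbols: ~N & (V | ~D)

~N = ~T = F
~D = ~T = F
V | ~D = F | F = F
~N & (V | ~D) = F & F = F
So Statement 2 is false.

Statement 1 true / Statement 2 false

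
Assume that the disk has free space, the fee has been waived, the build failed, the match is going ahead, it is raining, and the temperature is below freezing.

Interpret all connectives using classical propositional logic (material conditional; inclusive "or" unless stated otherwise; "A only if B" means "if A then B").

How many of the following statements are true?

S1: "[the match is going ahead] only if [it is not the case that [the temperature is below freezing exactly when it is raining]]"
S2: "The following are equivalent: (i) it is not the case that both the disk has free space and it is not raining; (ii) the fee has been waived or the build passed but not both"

1

Let S = "the match is cancelled" (F), V = "the temperature is below freezing" (T), U = "it is raining" (T), P = "the disk is full" (F), Q = "the fee has been waived" (T), R = "the build passed" (F).

S1: Parsed as ¬S → ¬(V ↔ U)

¬S = ¬F = T
V ↔ U = T ↔ T = T
¬(V ↔ U) = ¬T = F
¬S → ¬(V ↔ U) = T → F = F
Thus S1 is false.

S2: Formalization: (¬P ↑ ¬U) ↔ (Q ⊕ R)

¬P = ¬F = T
¬U = ¬T = F
¬P ↑ ¬U = T ↑ F = T
Q ⊕ R = T ⊕ F = T
(¬P ↑ ¬U) ↔ (Q ⊕ R) = T ↔ T = T
So S2 is true.

True statements: 1 (S2).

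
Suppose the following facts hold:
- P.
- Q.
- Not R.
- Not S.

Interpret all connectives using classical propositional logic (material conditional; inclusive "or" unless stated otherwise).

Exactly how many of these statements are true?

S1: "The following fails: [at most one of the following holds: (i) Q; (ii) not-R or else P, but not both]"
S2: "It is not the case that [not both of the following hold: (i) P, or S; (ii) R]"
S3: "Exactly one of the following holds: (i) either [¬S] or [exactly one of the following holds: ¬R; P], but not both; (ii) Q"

0

S1: Parsed as not (Q nand (not R xor P))

not R = not False = True
not R xor P = True xor True = False
Q nand (not R xor P) = True nand False = True
not (Q nand (not R xor P)) = not True = False
Hence S1 is false.

S2: Formalization: not ((P or S) nand R)

P or S = True or False = True
(P or S) nand R = True nand False = True
not ((P or S) nand R) = not True = False
Hence S2 is false.

S3: This is (not S xor (not R xor P)) xor Q.

not S = not False = True
not R = not False = True
not R xor P = True xor True = False
not S xor (not R xor P) = True xor False = True
(not S xor (not R xor P)) xor Q = True xor True = False
So S3 is false.

Count: 0.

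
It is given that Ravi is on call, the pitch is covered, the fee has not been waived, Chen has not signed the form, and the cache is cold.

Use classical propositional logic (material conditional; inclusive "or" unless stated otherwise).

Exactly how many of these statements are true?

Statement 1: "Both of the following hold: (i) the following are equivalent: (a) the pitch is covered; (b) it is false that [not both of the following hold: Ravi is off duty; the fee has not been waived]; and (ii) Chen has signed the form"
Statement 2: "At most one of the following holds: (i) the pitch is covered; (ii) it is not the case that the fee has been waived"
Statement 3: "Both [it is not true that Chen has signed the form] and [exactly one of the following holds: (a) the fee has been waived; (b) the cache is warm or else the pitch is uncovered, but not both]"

0

Let L = "the pitch is covered" (T), S = "Ravi is on call" (T), V = "the fee has been waived" (F), G = "Chen has signed the form" (F), W = "the cache is warm" (F).

Statement 1: Parsed as (L <-> ~(~S nand ~V)) & G

~S = ~T = F
~V = ~F = T
~S nand ~V = F nand T = T
~(~S nand ~V) = ~T = F
L <-> ~(~S nand ~V) = T <-> F = F
(L <-> ~(~S nand ~V)) & G = F & F = F
So Statement 1 is false.

Statement 2: In symbols: L nand ~V

~V = ~F = T
L nand ~V = T nand T = F
So Statement 2 is false.

Statement 3: In symbols: ~G & (V xor (W xor ~L))

~G = ~F = T
~L = ~T = F
W xor ~L = F xor F = F
V xor (W xor ~L) = F xor F = F
~G & (V xor (W xor ~L)) = T & F = F
Hence Statement 3 is false.

Count: 0.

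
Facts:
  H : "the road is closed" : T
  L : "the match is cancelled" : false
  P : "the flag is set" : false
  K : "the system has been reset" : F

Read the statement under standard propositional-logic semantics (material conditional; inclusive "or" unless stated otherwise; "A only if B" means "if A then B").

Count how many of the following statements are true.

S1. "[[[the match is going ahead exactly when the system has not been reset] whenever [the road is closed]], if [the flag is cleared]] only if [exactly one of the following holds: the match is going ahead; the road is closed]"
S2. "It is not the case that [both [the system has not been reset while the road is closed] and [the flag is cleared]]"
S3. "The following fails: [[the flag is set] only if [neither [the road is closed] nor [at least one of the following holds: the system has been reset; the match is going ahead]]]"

0

S1: In symbols: (not P -> (H -> (not L iff not K))) -> (not L xor H)

not P = not False = True
not L = not False = True
not K = not False = True
not L iff not K = True iff True = True
H -> (not L iff not K) = True -> True = True
not P -> (H -> (not L iff not K)) = True -> True = True
not L = not False = True
not L xor H = True xor True = False
(not P -> (H -> (not L iff not K))) -> (not L xor H) = True -> False = False
So S1 is false.

S2: Formalization: not ((not K and H) and not P)

not K = not False = True
not K and H = True and True = True
not P = not False = True
(not K and H) and not P = True and True = True
not ((not K and H) and not P) = not True = False
Hence S2 is false.

S3: Parsed as not (P -> (H nor (K or not L)))

not L = not False = True
K or not L = False or True = True
H nor (K or not L) = True nor True = False
P -> (H nor (K or not L)) = False -> False = True
not (P -> (H nor (K or not L))) = not True = False
Thus S3 is false.

Count: 0.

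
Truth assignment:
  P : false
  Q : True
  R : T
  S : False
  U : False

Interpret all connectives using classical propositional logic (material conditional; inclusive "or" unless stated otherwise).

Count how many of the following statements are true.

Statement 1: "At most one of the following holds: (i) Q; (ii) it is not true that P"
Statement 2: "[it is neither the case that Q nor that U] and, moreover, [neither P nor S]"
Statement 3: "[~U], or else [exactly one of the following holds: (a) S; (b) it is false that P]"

1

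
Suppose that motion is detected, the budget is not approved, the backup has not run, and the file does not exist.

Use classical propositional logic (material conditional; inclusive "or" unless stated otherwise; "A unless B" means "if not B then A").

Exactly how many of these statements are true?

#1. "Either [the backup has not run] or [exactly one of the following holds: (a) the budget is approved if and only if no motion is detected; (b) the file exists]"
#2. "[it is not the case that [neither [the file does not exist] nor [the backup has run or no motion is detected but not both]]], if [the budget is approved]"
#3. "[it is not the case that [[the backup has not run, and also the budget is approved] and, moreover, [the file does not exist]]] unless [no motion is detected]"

3

Let R = "the backup has run" (False), Q = "the budget is approved" (False), P = "motion is detected" (True), S = "the file exists" (False).

#1: Parsed as not R or ((Q iff not P) xor S)

not R = not False = True
not P = not True = False
Q iff not P = False iff False = True
(Q iff not P) xor S = True xor False = True
not R or ((Q iff not P) xor S) = True or True = True
Hence #1 is true.

#2: Parsed as Q -> not (not S nor (R xor not P))

not S = not False = True
not P = not True = False
R xor not P = False xor False = False
not S nor (R xor not P) = True nor False = False
not (not S nor (R xor not P)) = not False = True
Q -> not (not S nor (R xor not P)) = False -> True = True
Hence #2 is true.

#3: Formalization: not ((not R and Q) and not S) or not P

not R = not False = True
not R and Q = True and False = False
not S = not False = True
(not R and Q) and not S = False and True = False
not ((not R and Q) and not S) = not False = True
not P = not True = False
not ((not R and Q) and not S) or not P = True or False = True
So #3 is true.

True statements: 3.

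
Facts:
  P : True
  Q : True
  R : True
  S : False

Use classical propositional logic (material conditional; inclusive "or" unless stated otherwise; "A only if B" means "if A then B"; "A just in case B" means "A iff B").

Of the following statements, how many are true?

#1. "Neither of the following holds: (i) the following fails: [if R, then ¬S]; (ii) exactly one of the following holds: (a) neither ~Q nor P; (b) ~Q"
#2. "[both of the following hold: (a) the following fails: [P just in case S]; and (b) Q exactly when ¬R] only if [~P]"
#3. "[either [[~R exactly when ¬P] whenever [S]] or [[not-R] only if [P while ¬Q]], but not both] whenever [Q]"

2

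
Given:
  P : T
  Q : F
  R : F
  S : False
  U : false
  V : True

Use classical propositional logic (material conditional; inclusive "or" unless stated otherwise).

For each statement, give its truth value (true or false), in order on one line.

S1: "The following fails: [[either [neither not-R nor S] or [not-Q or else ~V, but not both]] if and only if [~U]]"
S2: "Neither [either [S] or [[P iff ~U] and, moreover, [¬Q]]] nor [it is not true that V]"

S1: In symbols: ~(((~R nor S) | (~Q xor ~V)) <-> ~U)

~R = ~F = T
~R nor S = T nor F = F
~Q = ~F = T
~V = ~T = F
~Q xor ~V = T xor F = T
(~R nor S) | (~Q xor ~V) = F | T = T
~U = ~F = T
((~R nor S) | (~Q xor ~V)) <-> ~U = T <-> T = T
~(((~R nor S) | (~Q xor ~V)) <-> ~U) = ~T = F
Thus S1 is false.

S2: This is (S | ((P <-> ~U) & ~Q)) nor ~V.

~U = ~F = T
P <-> ~U = T <-> T = T
~Q = ~F = T
(P <-> ~U) & ~Q = T & T = T
S | ((P <-> ~U) & ~Q) = F | T = T
~V = ~T = F
(S | ((P <-> ~U) & ~Q)) nor ~V = T nor F = F
Hence S2 is false.

S1 F, S2 F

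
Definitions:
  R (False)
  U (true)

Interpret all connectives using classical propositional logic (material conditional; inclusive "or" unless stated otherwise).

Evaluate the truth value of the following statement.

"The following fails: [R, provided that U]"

Values: U=T, R=F.
This is ~(U -> R).

U -> R = T -> F = F
~(U -> R) = ~F = T

The statement is true.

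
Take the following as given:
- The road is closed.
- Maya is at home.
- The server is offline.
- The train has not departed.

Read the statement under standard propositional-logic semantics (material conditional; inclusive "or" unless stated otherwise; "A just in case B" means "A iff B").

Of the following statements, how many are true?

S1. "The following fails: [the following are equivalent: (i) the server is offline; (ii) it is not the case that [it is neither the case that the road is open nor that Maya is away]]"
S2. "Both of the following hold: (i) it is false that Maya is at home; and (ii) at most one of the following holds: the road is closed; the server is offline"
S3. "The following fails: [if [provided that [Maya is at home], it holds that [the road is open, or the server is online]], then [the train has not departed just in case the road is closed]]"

1

Let L = "the server is online" (False), D = "the road is closed" (True), P = "Maya is at home" (True), S = "the train has departed" (False).

S1: Formalization: not (not L iff not (not D nor not P))

not L = not False = True
not D = not True = False
not P = not True = False
not D nor not P = False nor False = True
not (not D nor not P) = not True = False
not L iff not (not D nor not P) = True iff False = False
not (not L iff not (not D nor not P)) = not False = True
So S1 is true.

S2: This is not P and (D nand not L).

not P = not True = False
not L = not False = True
D nand not L = True nand True = False
not P and (D nand not L) = False and False = False
Hence S2 is false.

S3: This is not ((P -> (not D or L)) -> (not S iff D)).

not D = not True = False
not D or L = False or False = False
P -> (not D or L) = True -> False = False
not S = not False = True
not S iff D = True iff True = True
(P -> (not D or L)) -> (not S iff D) = False -> True = True
not ((P -> (not D or L)) -> (not S iff D)) = not True = False
Thus S3 is false.

1 of the 3 statements is true.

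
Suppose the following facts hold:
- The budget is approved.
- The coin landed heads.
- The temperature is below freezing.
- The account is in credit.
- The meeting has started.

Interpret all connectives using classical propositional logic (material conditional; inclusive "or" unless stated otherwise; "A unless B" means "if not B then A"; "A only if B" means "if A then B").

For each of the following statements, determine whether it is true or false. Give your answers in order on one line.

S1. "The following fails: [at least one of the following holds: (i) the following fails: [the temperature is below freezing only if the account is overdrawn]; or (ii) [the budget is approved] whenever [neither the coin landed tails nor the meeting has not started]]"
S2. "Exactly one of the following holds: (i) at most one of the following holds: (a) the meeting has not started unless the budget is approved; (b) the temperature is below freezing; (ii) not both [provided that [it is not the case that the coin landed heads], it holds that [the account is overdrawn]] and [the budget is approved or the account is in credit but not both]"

Let R = "the temperature is below freezing" (T), S = "the account is overdrawn" (F), Q = "the coin landed heads" (T), U = "the meeting has started" (T), P = "the budget is approved" (T).

S1: In symbols: ~(~(R -> S) | ((~Q nor ~U) -> P))

R -> S = T -> F = F
~(R -> S) = ~F = T
~Q = ~T = F
~U = ~T = F
~Q nor ~U = F nor F = T
(~Q nor ~U) -> P = T -> T = T
~(R -> S) | ((~Q nor ~U) -> P) = T | T = T
~(~(R -> S) | ((~Q nor ~U) -> P)) = ~T = F
Thus S1 is false.

S2: Parsed as ((~U | P) nand R) xor ((~Q -> S) nand (P xor ~S))

~U = ~T = F
~U | P = F | T = T
(~U | P) nand R = T nand T = F
~Q = ~T = F
~Q -> S = F -> F = T
~S = ~F = T
P xor ~S = T xor T = F
(~Q -> S) nand (P xor ~S) = T nand F = T
((~U | P) nand R) xor ((~Q -> S) nand (P xor ~S)) = F xor T = T
Thus S2 is true.

S1 False; S2 True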